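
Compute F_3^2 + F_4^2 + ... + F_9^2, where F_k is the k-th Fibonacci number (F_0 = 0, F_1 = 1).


There is a standard identity sum_{k=0}^{N} F_k^2 = F_N * F_{N+1} (proved inductively from the telescoping relation F_k^2 = F_k F_{k+1} - F_{k-1} F_k). Then
sum_{k=3}^{9} F_k^2 = F_9 F_10 - F_2 F_3.
Computing: F_9 = 34, F_10 = 55, F_2 = 1, F_3 = 2.
Sum = 34 * 55 - 1 * 2 = 1868.

1868


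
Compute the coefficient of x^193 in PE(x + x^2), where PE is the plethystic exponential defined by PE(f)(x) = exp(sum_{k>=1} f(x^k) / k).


With f(x) = x + x^2, the exponent is sum_{k>=1} (x^k + x^(2k)) / k = -ln(1 - x) - ln(1 - x^2). Exponentiating:
PE(x + x^2) = 1 / ((1 - x)(1 - x^2)).
This is the generating function for partitions of n into parts of size 1 or 2. The number of 2's can be any j in 0..96, and the rest are 1's, so
[x^193] = floor(193/2) + 1 = 97.

97


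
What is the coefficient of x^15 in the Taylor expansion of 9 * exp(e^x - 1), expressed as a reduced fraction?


exp(e^x - 1) = sum_{k>=0} Bell_k x^k / k!, where Bell_k is the k-th Bell number.
So the coefficient of x^15 is 9 * Bell_15 / 15!.
Computing: Bell_15 = 1382958545 and 15! = 1307674368000, giving
9 * 1382958545/1307674368000 = 276591709/29059430400.

276591709/29059430400


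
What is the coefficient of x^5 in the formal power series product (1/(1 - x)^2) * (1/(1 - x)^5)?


Combine the factors: (1/(1 - x)^2) * (1/(1 - x)^5) = 1/(1 - x)^7.
Then use 1/(1 - x)^r = sum_{k>=0} C(k + r - 1, r - 1) x^k with r = 7 and k = 5:
C(11, 6) = 462.

462


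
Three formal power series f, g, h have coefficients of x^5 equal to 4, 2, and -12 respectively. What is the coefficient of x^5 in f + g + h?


Series addition is componentwise:
4 + 2 + -12
= -6

-6


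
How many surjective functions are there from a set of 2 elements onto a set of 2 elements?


By inclusion-exclusion on which target elements are missed, the number of surjections from an n-set onto a k-set is
surj(n, k) = sum_{j=0}^{k} (-1)^j C(k, j) (k - j)^n.
Equivalently surj(n, k) = k! * S(n, k), where S(n, k) is the Stirling number of the second kind.
For n = 2, k = 2:
S(2, 2) = 1, so
surj = 2! * 1 = 2 * 1 = 2.

2


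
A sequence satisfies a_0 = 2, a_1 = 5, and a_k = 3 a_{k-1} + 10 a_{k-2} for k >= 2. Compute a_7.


The characteristic equation is t^2 - 3 t - 10 = 0, with roots r_1 = 5 and r_2 = -2 (so c_1 = r_1 + r_2, c_2 = -r_1 r_2 as required).
One can use the closed form a_n = A r_1^n + B r_2^n, but direct iteration is more reliable:
a_0 = 2, a_1 = 5, a_2 = 35, a_3 = 155, a_4 = 815, a_5 = 3995, a_6 = 20135, a_7 = 100355.
So a_7 = 100355.

100355


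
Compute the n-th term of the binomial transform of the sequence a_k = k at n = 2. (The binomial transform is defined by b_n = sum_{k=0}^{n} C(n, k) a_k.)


With a_k = k, b_n = sum_{k=0}^{n} C(n, k) k. Using k * C(n, k) = n * C(n-1, k-1) gives b_n = n * sum_{k>=1} C(n-1, k-1) = n * 2^(n-1).
For n = 2: 2 * 2^1 = 2 * 2 = 4.

4


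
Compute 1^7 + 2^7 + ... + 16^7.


This power sum has a closed form given by Faulhaber's formula
sum_{k=1}^{m} k^p = (1 / (p + 1)) * sum_{j=0}^{p} C(p + 1, j) B_j m^(p + 1 - j),
but for small m direct computation is fastest:
1 + 128 + 2187 + 16384 + 78125 + 279936 + 823543 + 2097152 + 4782969 + 10000000 + 19487171 + 35831808 + 62748517 + 105413504 + 170859375 + 268435456 = 680856256.

680856256


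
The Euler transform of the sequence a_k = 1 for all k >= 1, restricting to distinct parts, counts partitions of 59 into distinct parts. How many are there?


Partitions of 59 into distinct parts can be computed via generating function.
Product (1+x)(1+x^2)(1+x^3)...
The coefficient of x^59 = 9792

9792


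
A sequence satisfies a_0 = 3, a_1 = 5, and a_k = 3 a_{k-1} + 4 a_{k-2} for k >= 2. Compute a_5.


The characteristic equation is t^2 - 3 t - 4 = 0, with roots r_1 = 4 and r_2 = -1 (so c_1 = r_1 + r_2, c_2 = -r_1 r_2 as required).
One can use the closed form a_n = A r_1^n + B r_2^n, but direct iteration is more reliable:
a_0 = 3, a_1 = 5, a_2 = 27, a_3 = 101, a_4 = 411, a_5 = 1637.
So a_5 = 1637.

1637


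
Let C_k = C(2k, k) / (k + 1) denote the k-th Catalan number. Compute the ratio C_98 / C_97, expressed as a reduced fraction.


Using C_k = (2k)! / (k! (k+1)!), the ratio C_{k+1}/C_k simplifies to
C_{k+1}/C_k = [(2k+2)! / ((k+1)! (k+2)!)] * [k! (k+1)! / (2k)!]
 = (2k+2)(2k+1) / ((k+1)(k+2)) = 2(2k+1) / (k+2).
For k = 97: 2(2*97 + 1) / (97 + 2) = 390/99 = 130/33.

130/33


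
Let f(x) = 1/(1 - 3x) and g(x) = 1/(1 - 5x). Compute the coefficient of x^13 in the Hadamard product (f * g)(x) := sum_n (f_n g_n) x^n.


f has coefficients f_k = 3^k and g has coefficients g_k = 5^k, so the Hadamard product has coefficient (f*g)_k = 3^k * 5^k = 15^k.
For k = 13: 15^13 = 1946195068359375.

1946195068359375


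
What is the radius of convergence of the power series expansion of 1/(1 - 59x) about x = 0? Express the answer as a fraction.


Expanding 1/(1 - 59x) = sum_{k>=0} 59^k x^k, the series converges when |59x| < 1, i.e., |x| < 1/59.
So the radius of convergence is 1/59 = 1/59.

1/59


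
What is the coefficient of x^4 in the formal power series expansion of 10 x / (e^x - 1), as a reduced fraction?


The exponential generating function for Bernoulli numbers is
x / (e^x - 1) = sum_{k>=0} B_k x^k / k!.
So the coefficient of x^4 in 10 x / (e^x - 1) is 10 B_4 / 4!.
Computing: B_4 = -1/30, 4! = 24, giving
10 * -1/30 / 24 = -1/72.

-1/72


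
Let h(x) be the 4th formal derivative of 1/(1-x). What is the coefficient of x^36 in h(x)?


Differentiating 4 times: d^4/dx^4 [1/(1-x)] = 4!/(1-x)^5.
The expansion 1/(1-x)^5 = sum_{k>=0} C(k+4, 4) x^k, so the coefficient of x^n in 4!/(1-x)^5 is 4! * C(n+4, 4).
For n = 36: 24 * C(40, 4) = 24 * 91390 = 2193360

2193360


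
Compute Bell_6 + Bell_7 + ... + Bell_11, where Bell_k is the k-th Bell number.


Recall Bell_k counts set partitions of a k-set (with Bell_0 = 1 by convention).
Bell_6 through Bell_11: 203, 877, 4140, 21147, 115975, 678570
Sum = 203 + 877 + 4140 + 21147 + 115975 + 678570 = 820912.

820912


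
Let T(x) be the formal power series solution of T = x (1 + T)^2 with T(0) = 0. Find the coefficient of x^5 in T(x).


Apply the Lagrange inversion formula: if T = x * phi(T) with phi(t) = (1 + t)^2, then [x^n] T = (1/n) [t^(n-1)] phi(t)^n = (1/n) [t^(n-1)] (1 + t)^(2n) = (1/n) C(2n, n-1).
Using the identity C(2n, n-1) = C(2n, n) * n / (n+1), the unscaled factor equals C(2n, n) / (n+1) = C_n, the n-th Catalan number.
For n = 5: C_5 = C(10, 5) / 6 = 252/6 = 42 = 42.

42


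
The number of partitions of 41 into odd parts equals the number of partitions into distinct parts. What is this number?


Computing partitions of 41 into odd parts (1, 3, 5, ...):
Using the generating function prod_{k>=0} 1/(1-x^(2k+1)),
the count is 1260

1260


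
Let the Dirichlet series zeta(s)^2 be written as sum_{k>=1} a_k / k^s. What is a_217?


The Dirichlet convolution of the constant function 1 with itself gives (1 * 1)(k) = sum_{d | k} 1 = d(k), the number of positive divisors of k.
Since zeta(s) = sum_{k>=1} 1/k^s, we have zeta(s)^2 = sum_{k>=1} d(k)/k^s, so a_k = d(k).
For k = 217: the divisors are 1, 7, 31, 217.
Count = 4.

4


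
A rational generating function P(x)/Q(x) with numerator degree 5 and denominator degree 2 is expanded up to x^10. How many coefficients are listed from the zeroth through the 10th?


Expanding up to x^10 gives the coefficients for x^0, x^1, ..., x^10.
That is 10 + 1 = 11 coefficients in total.

11


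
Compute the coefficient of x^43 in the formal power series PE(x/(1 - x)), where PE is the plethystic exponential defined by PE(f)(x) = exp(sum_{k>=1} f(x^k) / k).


For f(x) = x/(1 - x) we have
sum_{k>=1} f(x^k) / k = sum_{k>=1} (1/k) * x^k / (1 - x^k) = sum_{k, m >= 1} x^(k m) / k,
which after exponentiating simplifies to
PE(x/(1 - x)) = prod_{k>=1} 1 / (1 - x^k).
This is the generating function for the partition function p(n), so the coefficient of x^43 is p(43).
Computing p(43) by dynamic programming over parts 1, 2, ..., 43: p(43) = 63261.

63261


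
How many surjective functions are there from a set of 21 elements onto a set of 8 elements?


By inclusion-exclusion on which target elements are missed, the number of surjections from an n-set onto a k-set is
surj(n, k) = sum_{j=0}^{k} (-1)^j C(k, j) (k - j)^n.
Equivalently surj(n, k) = k! * S(n, k), where S(n, k) is the Stirling number of the second kind.
For n = 21, k = 8:
S(21, 8) = 132511015347084, so
surj = 8! * 132511015347084 = 40320 * 132511015347084 = 5342844138794426880.

5342844138794426880


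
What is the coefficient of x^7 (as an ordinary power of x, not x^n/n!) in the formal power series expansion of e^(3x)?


The exponential series is e^y = sum_{k>=0} y^k / k!. Substituting y = 3x gives
e^(3x) = sum_{k>=0} 3^k x^k / k!.
So the coefficient of x^n is a^n/n! with a = 3, n = 7:
3^7 / 7! = 2187/5040 = 243/560

243/560


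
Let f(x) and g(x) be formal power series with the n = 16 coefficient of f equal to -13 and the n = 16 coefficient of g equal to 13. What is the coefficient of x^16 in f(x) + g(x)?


Addition of formal power series is termwise.
The coefficient of x^16 in f + g = -13 + 13
= 0

0


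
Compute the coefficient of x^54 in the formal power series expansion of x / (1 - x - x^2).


Let f(x) = sum_{k>=0} a_k x^k. Multiplying f(x) * (1 - x - x^2) = x and matching coefficients gives a_0 = 0, a_1 = 1, and a_k = a_{k-1} + a_{k-2} for k >= 2. These are the Fibonacci numbers F_k.
Iterating from F_0 = 0, F_1 = 1:
F_0=0, F_1=1, F_2=1, F_3=2, F_4=3, F_5=5, F_6=8, F_7=13, F_8=21, F_9=34, ...
F_54 = 86267571272.

86267571272


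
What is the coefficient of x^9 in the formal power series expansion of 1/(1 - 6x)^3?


The general identity 1/(1 - c x)^r = sum_{k>=0} c^k C(k + r - 1, r - 1) x^k follows by substituting y = c x into 1/(1 - y)^r = sum_{k>=0} C(k + r - 1, r - 1) y^k.
For c = 6, r = 3, k = 9:
6^9 * C(11, 2) = 10077696 * 55 = 554273280.

554273280


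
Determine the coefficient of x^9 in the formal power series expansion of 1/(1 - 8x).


The geometric series identity gives 1/(1 - c x) = sum_{k>=0} c^k x^k, so the coefficient of x^k is c^k.
Here c = 8 and k = 9.
Computing: 8^9 = 134217728

134217728


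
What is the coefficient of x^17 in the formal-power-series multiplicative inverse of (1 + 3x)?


The inverse is 1/(1 + 3x). Apply the geometric identity 1/(1 - y) = sum_{k>=0} y^k with y = -3x:
1/(1 + 3x) = sum_{k>=0} (-3)^k x^k.
So the coefficient of x^17 is (-3)^17 = -129140163.

-129140163


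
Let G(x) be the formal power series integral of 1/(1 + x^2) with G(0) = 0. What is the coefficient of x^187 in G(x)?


1/(1 + x^2) = sum_{j>=0} (-1)^j x^(2j). Integrating termwise with G(0) = 0:
G(x) = sum_{j>=0} (-1)^j x^(2j+1) / (2j+1) = arctan(x).
Only odd powers are nonzero. For x^187 write 187 = 2*93 + 1, giving
(-1)^93 / 187 = -1/187 = -1/187.

-1/187


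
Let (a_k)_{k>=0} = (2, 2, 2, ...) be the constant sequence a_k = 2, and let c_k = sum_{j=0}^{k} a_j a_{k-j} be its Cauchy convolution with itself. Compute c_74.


Since a_j = 2 for all j >= 0, the convolution sum becomes
c_k = sum_{j=0}^{k} 2 * 2 = 4 * (k + 1).
Equivalently, the generating function of (a_k) is 2/(1 - x) and its square is 4/(1 - x)^2 = sum_{k>=0} 4(k + 1) x^k.
For k = 74: 4 * 75 = 300.

300


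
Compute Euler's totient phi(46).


phi(n) counts integers in [1, n] coprime to n. Using the multiplicative formula phi(n) = n * prod_{p | n} (1 - 1/p):
46 = 2 * 23, so
phi(46) = 46 * (1 - 1/2) * (1 - 1/23) = 22.

22


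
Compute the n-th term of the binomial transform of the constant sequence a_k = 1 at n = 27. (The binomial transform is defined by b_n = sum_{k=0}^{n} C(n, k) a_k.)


With a_k = 1 for all k, b_n = sum_{k=0}^{n} C(n, k) = 2^n by the binomial theorem.
For n = 27: 2^27 = 134217728.

134217728


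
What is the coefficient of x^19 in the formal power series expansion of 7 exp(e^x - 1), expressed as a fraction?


exp(e^x - 1) is the exponential generating function for the Bell numbers Bell_k: exp(e^x - 1) = sum_{k>=0} Bell_k x^k / k!.
So the coefficient of x^19 in 7 exp(e^x - 1) is 7 Bell_19 / 19!.
Computing: Bell_19 = 5832742205057 and 19! = 121645100408832000, giving
7 * 5832742205057/121645100408832000 = 5832742205057/17377871486976000.

5832742205057/17377871486976000


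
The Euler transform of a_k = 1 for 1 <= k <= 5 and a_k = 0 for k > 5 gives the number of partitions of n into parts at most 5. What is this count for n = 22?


Partitions of 22 into parts at most 5:
Using generating function (1-x)^(-1)(1-x^2)^(-1)...(1-x^5)^(-1),
the coefficient of x^22 = 255

255


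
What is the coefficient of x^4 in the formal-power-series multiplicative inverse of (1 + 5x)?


The inverse is 1/(1 + 5x). Apply the geometric identity 1/(1 - y) = sum_{k>=0} y^k with y = -5x:
1/(1 + 5x) = sum_{k>=0} (-5)^k x^k.
So the coefficient of x^4 is (-5)^4 = 625.

625


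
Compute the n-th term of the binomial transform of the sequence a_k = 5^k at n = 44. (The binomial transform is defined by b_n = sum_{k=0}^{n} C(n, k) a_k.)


With a_k = 5^k, b_n = sum_{k=0}^{n} C(n, k) 5^k = (1 + 5)^n by the binomial theorem.
For n = 44: (1 + 5)^44 = 6^44 = 17324272922341479351919144385642496.

17324272922341479351919144385642496


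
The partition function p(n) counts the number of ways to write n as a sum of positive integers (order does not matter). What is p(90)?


Using the generating function prod_{k>=1} 1/(1-x^k), we compute p(90).
By dynamic programming over parts 1 through 90:
p(90) = 56634173

56634173


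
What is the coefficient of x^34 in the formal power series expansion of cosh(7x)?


The Maclaurin series is cosh(t) = sum_{m>=0} t^(2m) / (2m)!, so substituting t = 7x, only even powers of x are nonzero, with coefficient of x^(2m) equal to 7^(2m) / (2m)!.
For x^34 the coefficient is 7^34/34! = 54116956037952111668959660849/295232799039604140847618609643520000000 = 22539340290692258087863249/122962431919868446833660395520000000.

22539340290692258087863249/122962431919868446833660395520000000


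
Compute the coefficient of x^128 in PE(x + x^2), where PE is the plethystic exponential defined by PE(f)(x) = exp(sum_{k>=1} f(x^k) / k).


With f(x) = x + x^2, the exponent is sum_{k>=1} (x^k + x^(2k)) / k = -ln(1 - x) - ln(1 - x^2). Exponentiating:
PE(x + x^2) = 1 / ((1 - x)(1 - x^2)).
This is the generating function for partitions of n into parts of size 1 or 2. The number of 2's can be any j in 0..64, and the rest are 1's, so
[x^128] = floor(128/2) + 1 = 65.

65


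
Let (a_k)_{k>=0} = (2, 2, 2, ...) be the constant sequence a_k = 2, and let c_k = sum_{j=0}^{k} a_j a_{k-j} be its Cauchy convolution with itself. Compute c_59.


Since a_j = 2 for all j >= 0, the convolution sum becomes
c_k = sum_{j=0}^{k} 2 * 2 = 4 * (k + 1).
Equivalently, the generating function of (a_k) is 2/(1 - x) and its square is 4/(1 - x)^2 = sum_{k>=0} 4(k + 1) x^k.
For k = 59: 4 * 60 = 240.

240


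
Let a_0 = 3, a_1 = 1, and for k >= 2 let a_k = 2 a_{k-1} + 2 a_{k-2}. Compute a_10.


Iterating the recurrence forward:
a_0 = 3
a_1 = 1
a_2 = 2*1 + 2*3 = 8
a_3 = 2*8 + 2*1 = 18
a_4 = 2*18 + 2*8 = 52
a_5 = 2*52 + 2*18 = 140
a_6 = 2*140 + 2*52 = 384
a_7 = 2*384 + 2*140 = 1048
a_8 = 2*1048 + 2*384 = 2864
a_9 = 2*2864 + 2*1048 = 7824
a_10 = 2*7824 + 2*2864 = 21376
So a_10 = 21376.

21376


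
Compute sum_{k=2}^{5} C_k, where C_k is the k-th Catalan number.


C_2 through C_5: 2, 5, 14, 42
Sum = 2 + 5 + 14 + 42
= 63

63


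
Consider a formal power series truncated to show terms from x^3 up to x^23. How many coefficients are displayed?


From x^3 to x^23 inclusive, the count is 23 - 3 + 1 = 21.

21


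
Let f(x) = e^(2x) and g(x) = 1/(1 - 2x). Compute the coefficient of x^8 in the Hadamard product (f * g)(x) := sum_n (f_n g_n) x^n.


Expanding: f_k = 2^k/k! (from e^(2x)) and g_k = 2^k (from 1/(1 - 2x)). So the Hadamard coefficient (f * g)_k = 2^k 2^k / k! = (4)^k / k!.
For k = 8: 4^8/8! = 65536/40320 = 512/315.

512/315


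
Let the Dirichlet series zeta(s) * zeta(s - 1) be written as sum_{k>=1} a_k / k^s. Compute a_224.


Convolution gives a_k = sum_{d | k} d * 1 = sum_{d | k} d = sigma(k), the sum of positive divisors of k.
For k = 224, the divisors are 1, 2, 4, 7, 8, 14, 16, 28, 32, 56, 112, 224, so
sigma(224) = 1 + 2 + 4 + 7 + 8 + 14 + 16 + 28 + 32 + 56 + 112 + 224 = 504.

504


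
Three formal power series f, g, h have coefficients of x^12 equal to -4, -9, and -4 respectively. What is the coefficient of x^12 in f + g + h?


Series addition is componentwise:
-4 + -9 + -4
= -17

-17


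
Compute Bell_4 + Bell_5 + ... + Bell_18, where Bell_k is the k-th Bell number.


Recall Bell_k counts set partitions of a k-set (with Bell_0 = 1 by convention).
Bell_4 through Bell_18: 15, 52, 203, 877, 4140, 21147, 115975, 678570, 4213597, 27644437, 190899322, 1382958545, 10480142147, 82864869804, 682076806159
Sum = 15 + 52 + 203 + 877 + 4140 + 21147 + 115975 + 678570 + 4213597 + 27644437 + 190899322 + 1382958545 + 10480142147 + 82864869804 + 682076806159 = 777028354990.

777028354990


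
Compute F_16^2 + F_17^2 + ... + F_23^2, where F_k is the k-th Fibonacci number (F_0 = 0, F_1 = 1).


There is a standard identity sum_{k=0}^{N} F_k^2 = F_N * F_{N+1} (proved inductively from the telescoping relation F_k^2 = F_k F_{k+1} - F_{k-1} F_k). Then
sum_{k=16}^{23} F_k^2 = F_23 F_24 - F_15 F_16.
Computing: F_23 = 28657, F_24 = 46368, F_15 = 610, F_16 = 987.
Sum = 28657 * 46368 - 610 * 987 = 1328165706.

1328165706


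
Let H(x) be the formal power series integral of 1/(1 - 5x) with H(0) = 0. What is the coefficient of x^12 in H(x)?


1/(1 - 5x) = sum_{k>=0} 5^k x^k. Integrating termwise with H(0) = 0:
H(x) = sum_{k>=0} 5^k x^(k+1) / (k+1) = sum_{m>=1} 5^(m-1) x^m / m.
For m = 12: 5^11/12 = 48828125/12 = 48828125/12.

48828125/12


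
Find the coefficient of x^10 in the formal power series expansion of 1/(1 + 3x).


Write 1/(1 + c x) = 1/(1 - (-c) x) and apply the geometric-series identity
1/(1 - y) = sum_{k>=0} y^k to get 1/(1 + c x) = sum_{k>=0} (-c)^k x^k.
So the coefficient of x^k is (-c)^k = (-1)^k * c^k.
Here c = 3 and k = 10:
(-3)^10 = 1 * 59049 = 59049

59049


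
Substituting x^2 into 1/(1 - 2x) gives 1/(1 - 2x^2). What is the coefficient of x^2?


The coefficient of x^(2m) in 1/(1 - 2x^2) is 2^m.
With n = 2 = 2*1, the coefficient is 2^1 = 2.

2


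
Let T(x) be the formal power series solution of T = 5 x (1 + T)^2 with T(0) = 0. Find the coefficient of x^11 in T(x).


Apply the Lagrange inversion formula: if T = 5 x * phi(T) with phi(t) = (1 + t)^2, then [x^n] T = 5^n * (1/n) [t^(n-1)] phi(t)^n = 5^n * (1/n) [t^(n-1)] (1 + t)^(2n) = 5^n * (1/n) C(2n, n-1).
Using the identity C(2n, n-1) = C(2n, n) * n / (n+1), the unscaled factor equals C(2n, n) / (n+1) = C_n, the n-th Catalan number.
For n = 11: C_11 = C(22, 11) / 12 = 705432/12 = 58786.
With the 5^11 = 48828125 factor, the coefficient is 48828125 * 58786 = 2870410156250.

2870410156250


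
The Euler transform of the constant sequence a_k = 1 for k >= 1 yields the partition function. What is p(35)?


The Euler transform converts the sequence a_k = 1 into the number of integer partitions.
Using the recurrence or dynamic programming:
p(35) = 14883

14883


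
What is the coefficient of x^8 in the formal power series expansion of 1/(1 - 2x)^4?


The general identity 1/(1 - c x)^r = sum_{k>=0} c^k C(k + r - 1, r - 1) x^k follows by substituting y = c x into 1/(1 - y)^r = sum_{k>=0} C(k + r - 1, r - 1) y^k.
For c = 2, r = 4, k = 8:
2^8 * C(11, 3) = 256 * 165 = 42240.

42240


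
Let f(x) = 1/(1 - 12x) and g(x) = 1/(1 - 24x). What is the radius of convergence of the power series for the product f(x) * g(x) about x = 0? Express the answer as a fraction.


The radius of 1/(1 - 12x) is 1/12 (nearest singularity at x = 1/12), and the radius of 1/(1 - 24x) is 1/24.
The product f(x)*g(x) = 1/((1 - 12x)(1 - 24x)) has singularities at both 1/12 and 1/24, so its radius of convergence is the distance to the nearest one:
min(1/12, 1/24) = 1/24.

1/24


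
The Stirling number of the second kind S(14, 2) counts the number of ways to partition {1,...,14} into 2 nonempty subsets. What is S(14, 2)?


Using the explicit formula S(n,k) = (1/k!) sum_{j=0}^{k} (-1)^(k-j) C(k,j) j^n:
S(14, 2) = 8191
Equivalently, S(n,k) is n! times the coefficient of x^n in the EGF (e^x - 1)^k / k!.

8191


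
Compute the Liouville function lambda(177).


The Liouville function is lambda(k) = (-1)^Omega(k), where Omega(k) counts the prime factors of k with multiplicity.
Factoring: 177 = 3 * 59, so Omega(177) = 2.
lambda(177) = (-1)^2 = 1.

1


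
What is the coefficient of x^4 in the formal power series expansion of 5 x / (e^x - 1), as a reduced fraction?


The exponential generating function for Bernoulli numbers is
x / (e^x - 1) = sum_{k>=0} B_k x^k / k!.
So the coefficient of x^4 in 5 x / (e^x - 1) is 5 B_4 / 4!.
Computing: B_4 = -1/30, 4! = 24, giving
5 * -1/30 / 24 = -1/144.

-1/144


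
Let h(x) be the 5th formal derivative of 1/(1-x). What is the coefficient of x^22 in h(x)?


Differentiating 5 times: d^5/dx^5 [1/(1-x)] = 5!/(1-x)^6.
The expansion 1/(1-x)^6 = sum_{k>=0} C(k+5, 5) x^k, so the coefficient of x^n in 5!/(1-x)^6 is 5! * C(n+5, 5).
For n = 22: 120 * C(27, 5) = 120 * 80730 = 9687600

9687600


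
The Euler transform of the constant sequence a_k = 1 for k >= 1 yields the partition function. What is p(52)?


The Euler transform converts the sequence a_k = 1 into the number of integer partitions.
Using the recurrence or dynamic programming:
p(52) = 281589

281589


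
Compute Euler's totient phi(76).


phi(n) counts integers in [1, n] coprime to n. Using the multiplicative formula phi(n) = n * prod_{p | n} (1 - 1/p):
76 = 2^2 * 19, so
phi(76) = 76 * (1 - 1/2) * (1 - 1/19) = 36.

36


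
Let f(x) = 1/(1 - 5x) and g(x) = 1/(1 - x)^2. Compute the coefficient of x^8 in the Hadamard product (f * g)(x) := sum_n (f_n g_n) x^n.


f has coefficients f_k = 5^k. For g = 1/(1 - x)^2 the coefficient is g_k = C(k + 1, 1) = k + 1. The Hadamard coefficient is (f * g)_k = 5^k * (k + 1).
For k = 8: 5^8 * 9 = 390625 * 9 = 3515625.

3515625


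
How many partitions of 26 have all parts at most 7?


Using the generating function (1-x)^(-1)(1-x^2)^(-1)...(1-x^7)^(-1),
the coefficient of x^26 counts these restricted partitions.
Result = 1009

1009


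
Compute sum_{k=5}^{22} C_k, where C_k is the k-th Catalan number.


C_5 through C_22: 42, 132, 429, 1430, 4862, 16796, 58786, 208012, 742900, 2674440, 9694845, 35357670, 129644790, 477638700, 1767263190, 6564120420, 24466267020, 91482563640
Sum = 42 + 132 + 429 + 1430 + 4862 + 16796 + 58786 + 208012 + 742900 + 2674440 + 9694845 + 35357670 + 129644790 + 477638700 + 1767263190 + 6564120420 + 24466267020 + 91482563640
= 124936258104

124936258104


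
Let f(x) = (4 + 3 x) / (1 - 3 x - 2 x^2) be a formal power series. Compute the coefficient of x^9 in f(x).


Write f(x) = sum_{k>=0} a_k x^k. Multiplying both sides by 1 - 3 x - 2 x^2 gives
(1 - 3 x - 2 x^2) sum_{k>=0} a_k x^k = 4 + 3 x.
Matching coefficients:
 x^0: a_0 = 4
 x^1: a_1 - 3 a_0 = 3  =>  a_1 = 3*4 + 3 = 15
 x^k (k >= 2): a_k = 3 a_{k-1} + 2 a_{k-2}.
Iterating: a_2 = 53, a_3 = 189, a_4 = 673, a_5 = 2397, a_6 = 8537, a_7 = 30405, a_8 = 108289, a_9 = 385677.
So the coefficient of x^9 is 385677.

385677


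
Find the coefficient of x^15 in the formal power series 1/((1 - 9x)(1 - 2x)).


By partial fractions or Cauchy convolution:
The coefficient equals sum_{k=0}^{15} 9^k * 2^(15-k).
= 264717169826615

264717169826615


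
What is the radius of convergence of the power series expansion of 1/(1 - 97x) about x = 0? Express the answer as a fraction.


Expanding 1/(1 - 97x) = sum_{k>=0} 97^k x^k, the series converges when |97x| < 1, i.e., |x| < 1/97.
So the radius of convergence is 1/97 = 1/97.

1/97


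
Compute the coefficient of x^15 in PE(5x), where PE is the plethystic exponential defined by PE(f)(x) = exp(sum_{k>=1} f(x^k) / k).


With f(x) = 5x, the exponent is sum_{k>=1} 5 x^k / k = 5 * (-ln(1 - x)). Exponentiating:
PE(5x) = exp(-5 ln(1 - x)) = 1/(1 - x)^5.
By the negative binomial expansion, [x^n] 1/(1 - x)^5 = C(n + 4, 4).
For n = 15: C(19, 4) = 3876.

3876


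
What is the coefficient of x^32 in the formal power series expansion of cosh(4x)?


The Maclaurin series is cosh(t) = sum_{m>=0} t^(2m) / (2m)!, so substituting t = 4x, only even powers of x are nonzero, with coefficient of x^(2m) equal to 4^(2m) / (2m)!.
For x^32 the coefficient is 4^32/32! = 18446744073709551616/263130836933693530167218012160000000 = 8589934592/122529844256906551386796875.

8589934592/122529844256906551386796875


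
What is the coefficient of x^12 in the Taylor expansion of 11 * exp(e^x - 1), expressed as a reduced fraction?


exp(e^x - 1) = sum_{k>=0} Bell_k x^k / k!, where Bell_k is the k-th Bell number.
So the coefficient of x^12 is 11 * Bell_12 / 12!.
Computing: Bell_12 = 4213597 and 12! = 479001600, giving
11 * 4213597/479001600 = 4213597/43545600.

4213597/43545600


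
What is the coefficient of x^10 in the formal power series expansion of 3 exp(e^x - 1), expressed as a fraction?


exp(e^x - 1) is the exponential generating function for the Bell numbers Bell_k: exp(e^x - 1) = sum_{k>=0} Bell_k x^k / k!.
So the coefficient of x^10 in 3 exp(e^x - 1) is 3 Bell_10 / 10!.
Computing: Bell_10 = 115975 and 10! = 3628800, giving
3 * 115975/3628800 = 4639/48384.

4639/48384


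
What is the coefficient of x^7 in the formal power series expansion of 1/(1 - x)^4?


The expansion 1/(1 - x)^r = sum_{k>=0} C(k + r - 1, r - 1) x^k follows from the multiset / negative-binomial theorem (or from repeated differentiation of the geometric series).
For r = 4 and k = 7:
C(10, 3) = 3628800 / (6 * 5040) = 120.

120


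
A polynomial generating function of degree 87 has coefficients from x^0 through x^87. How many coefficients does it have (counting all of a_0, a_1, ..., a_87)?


A polynomial of degree 87 takes the form a_0 + a_1 x + ... + a_87 x^87.
The number of coefficients is 87 + 1 = 88.

88


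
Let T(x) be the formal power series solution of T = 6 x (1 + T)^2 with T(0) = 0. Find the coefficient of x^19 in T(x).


Apply the Lagrange inversion formula: if T = 6 x * phi(T) with phi(t) = (1 + t)^2, then [x^n] T = 6^n * (1/n) [t^(n-1)] phi(t)^n = 6^n * (1/n) [t^(n-1)] (1 + t)^(2n) = 6^n * (1/n) C(2n, n-1).
Using the identity C(2n, n-1) = C(2n, n) * n / (n+1), the unscaled factor equals C(2n, n) / (n+1) = C_n, the n-th Catalan number.
For n = 19: C_19 = C(38, 19) / 20 = 35345263800/20 = 1767263190.
With the 6^19 = 609359740010496 factor, the coefficient is 609359740010496 * 1767263190 = 1076899037988519794442240.

1076899037988519794442240


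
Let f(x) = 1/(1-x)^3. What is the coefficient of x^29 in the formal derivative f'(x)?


Differentiate: d/dx [ 1/(1-x)^r ] = r / (1-x)^(r+1).
Here r = 3, so f'(x) = 3 / (1-x)^4.
The expansion of 1/(1-x)^(r+1) has coefficient of x^n equal to C(n+r, r).
So the coefficient of x^29 in f'(x) is
3 * C(32, 3) = 3 * 4960 = 14880

14880


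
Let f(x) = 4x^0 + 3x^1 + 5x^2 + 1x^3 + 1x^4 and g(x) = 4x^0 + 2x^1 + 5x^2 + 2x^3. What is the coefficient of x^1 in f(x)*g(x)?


Cauchy product at x^1:
4*2 + 3*4
= 20

20


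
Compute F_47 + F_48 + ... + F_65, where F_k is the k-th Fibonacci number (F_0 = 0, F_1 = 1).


Use the identity sum_{k=0}^{N} F_k = F_{N+2} - 1 (which follows from F_{k+2} - F_{k+1} = F_k). Then
sum_{k=47}^{65} F_k = (F_{67} - 1) - (F_{48} - 1) = F_{67} - F_{48}.
Computing: F_{67} = 44945570212853, F_{48} = 4807526976, so
Sum = 44945570212853 - 4807526976 = 44940762685877.

44940762685877


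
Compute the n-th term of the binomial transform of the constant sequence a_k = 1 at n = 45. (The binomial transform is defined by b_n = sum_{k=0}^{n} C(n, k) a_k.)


With a_k = 1 for all k, b_n = sum_{k=0}^{n} C(n, k) = 2^n by the binomial theorem.
For n = 45: 2^45 = 35184372088832.

35184372088832


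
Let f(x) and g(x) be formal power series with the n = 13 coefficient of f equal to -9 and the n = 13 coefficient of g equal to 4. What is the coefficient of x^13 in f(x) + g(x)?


Addition of formal power series is termwise.
The coefficient of x^13 in f + g = -9 + 4
= -5

-5


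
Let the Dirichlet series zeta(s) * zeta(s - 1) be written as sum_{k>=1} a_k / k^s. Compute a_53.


Convolution gives a_k = sum_{d | k} d * 1 = sum_{d | k} d = sigma(k), the sum of positive divisors of k.
For k = 53, the divisors are 1, 53, so
sigma(53) = 1 + 53 = 54.

54


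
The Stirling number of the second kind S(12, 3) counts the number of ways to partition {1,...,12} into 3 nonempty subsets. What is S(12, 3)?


Using the explicit formula S(n,k) = (1/k!) sum_{j=0}^{k} (-1)^(k-j) C(k,j) j^n:
S(12, 3) = 86526
Equivalently, S(n,k) is n! times the coefficient of x^n in the EGF (e^x - 1)^k / k!.

86526


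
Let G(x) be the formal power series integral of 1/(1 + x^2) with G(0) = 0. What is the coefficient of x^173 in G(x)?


1/(1 + x^2) = sum_{j>=0} (-1)^j x^(2j). Integrating termwise with G(0) = 0:
G(x) = sum_{j>=0} (-1)^j x^(2j+1) / (2j+1) = arctan(x).
Only odd powers are nonzero. For x^173 write 173 = 2*86 + 1, giving
(-1)^86 / 173 = 1/173 = 1/173.

1/173


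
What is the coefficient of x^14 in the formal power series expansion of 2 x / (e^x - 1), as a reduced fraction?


The exponential generating function for Bernoulli numbers is
x / (e^x - 1) = sum_{k>=0} B_k x^k / k!.
So the coefficient of x^14 in 2 x / (e^x - 1) is 2 B_14 / 14!.
Computing: B_14 = 7/6, 14! = 87178291200, giving
2 * 7/6 / 87178291200 = 1/37362124800.

1/37362124800


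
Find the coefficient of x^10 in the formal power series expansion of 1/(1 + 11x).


Write 1/(1 + c x) = 1/(1 - (-c) x) and apply the geometric-series identity
1/(1 - y) = sum_{k>=0} y^k to get 1/(1 + c x) = sum_{k>=0} (-c)^k x^k.
So the coefficient of x^k is (-c)^k = (-1)^k * c^k.
Here c = 11 and k = 10:
(-11)^10 = 1 * 25937424601 = 25937424601

25937424601


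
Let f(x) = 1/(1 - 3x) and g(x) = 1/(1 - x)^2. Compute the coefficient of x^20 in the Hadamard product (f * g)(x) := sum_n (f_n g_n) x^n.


f has coefficients f_k = 3^k. For g = 1/(1 - x)^2 the coefficient is g_k = C(k + 1, 1) = k + 1. The Hadamard coefficient is (f * g)_k = 3^k * (k + 1).
For k = 20: 3^20 * 21 = 3486784401 * 21 = 73222472421.

73222472421


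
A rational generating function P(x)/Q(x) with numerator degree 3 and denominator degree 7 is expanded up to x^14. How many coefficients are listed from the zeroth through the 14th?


Expanding up to x^14 gives the coefficients for x^0, x^1, ..., x^14.
That is 14 + 1 = 15 coefficients in total.

15


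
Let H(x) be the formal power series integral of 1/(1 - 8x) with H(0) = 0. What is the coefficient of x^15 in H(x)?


1/(1 - 8x) = sum_{k>=0} 8^k x^k. Integrating termwise with H(0) = 0:
H(x) = sum_{k>=0} 8^k x^(k+1) / (k+1) = sum_{m>=1} 8^(m-1) x^m / m.
For m = 15: 8^14/15 = 4398046511104/15 = 4398046511104/15.

4398046511104/15


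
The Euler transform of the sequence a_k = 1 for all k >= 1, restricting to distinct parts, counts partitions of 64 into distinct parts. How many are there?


Partitions of 64 into distinct parts can be computed via generating function.
Product (1+x)(1+x^2)(1+x^3)...
The coefficient of x^64 = 16444

16444


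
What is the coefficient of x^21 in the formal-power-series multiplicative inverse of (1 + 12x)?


The inverse is 1/(1 + 12x). Apply the geometric identity 1/(1 - y) = sum_{k>=0} y^k with y = -12x:
1/(1 + 12x) = sum_{k>=0} (-12)^k x^k.
So the coefficient of x^21 is (-12)^21 = -46005119909369701466112.

-46005119909369701466112


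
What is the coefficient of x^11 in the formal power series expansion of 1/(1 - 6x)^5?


The general identity 1/(1 - c x)^r = sum_{k>=0} c^k C(k + r - 1, r - 1) x^k follows by substituting y = c x into 1/(1 - y)^r = sum_{k>=0} C(k + r - 1, r - 1) y^k.
For c = 6, r = 5, k = 11:
6^11 * C(15, 4) = 362797056 * 1365 = 495217981440.

495217981440


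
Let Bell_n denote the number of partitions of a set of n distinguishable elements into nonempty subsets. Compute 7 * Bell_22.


Bell_22 can be computed from the Bell triangle or from Dobinski's identity Bell_n = (1/e) * sum_{k>=0} k^n / k!.
Computing Bell_22 = 4506715738447323.
Then 7 * 4506715738447323 = 31547010169131261.

31547010169131261


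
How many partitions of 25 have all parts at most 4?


Using the generating function (1-x)^(-1)(1-x^2)^(-1)...(1-x^4)^(-1),
the coefficient of x^25 counts these restricted partitions.
Result = 185

185


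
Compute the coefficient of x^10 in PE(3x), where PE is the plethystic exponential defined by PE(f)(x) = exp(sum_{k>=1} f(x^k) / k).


With f(x) = 3x, the exponent is sum_{k>=1} 3 x^k / k = 3 * (-ln(1 - x)). Exponentiating:
PE(3x) = exp(-3 ln(1 - x)) = 1/(1 - x)^3.
By the negative binomial expansion, [x^n] 1/(1 - x)^3 = C(n + 2, 2).
For n = 10: C(12, 2) = 66.

66


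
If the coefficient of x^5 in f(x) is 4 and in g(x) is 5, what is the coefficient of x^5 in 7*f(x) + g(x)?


Scalar multiplication scales coefficients: 7 * 4 = 28.
Then add the g coefficient: 28 + 5
= 33

33


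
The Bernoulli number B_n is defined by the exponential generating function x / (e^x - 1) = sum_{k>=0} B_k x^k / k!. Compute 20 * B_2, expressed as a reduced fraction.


Bernoulli numbers can also be computed recursively via B_0 = 1 and sum_{j=0}^{m} C(m+1, j) B_j = 0 for m >= 1. Odd-index Bernoulli numbers vanish for k >= 3.
Computing B_2 = 1/6, so 20 * B_2 = 20 * 1/6 = 10/3.

10/3


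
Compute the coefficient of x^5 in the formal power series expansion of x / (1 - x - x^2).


Let f(x) = sum_{k>=0} a_k x^k. Multiplying f(x) * (1 - x - x^2) = x and matching coefficients gives a_0 = 0, a_1 = 1, and a_k = a_{k-1} + a_{k-2} for k >= 2. These are the Fibonacci numbers F_k.
Iterating from F_0 = 0, F_1 = 1:
F_0=0, F_1=1, F_2=1, F_3=2, F_4=3, F_5=5
F_5 = 5.

5


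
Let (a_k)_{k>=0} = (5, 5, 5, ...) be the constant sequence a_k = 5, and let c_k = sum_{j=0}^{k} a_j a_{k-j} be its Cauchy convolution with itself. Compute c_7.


Since a_j = 5 for all j >= 0, the convolution sum becomes
c_k = sum_{j=0}^{k} 5 * 5 = 25 * (k + 1).
Equivalently, the generating function of (a_k) is 5/(1 - x) and its square is 25/(1 - x)^2 = sum_{k>=0} 25(k + 1) x^k.
For k = 7: 25 * 8 = 200.

200


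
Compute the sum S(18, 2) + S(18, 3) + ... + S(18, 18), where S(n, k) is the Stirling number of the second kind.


By definition, S(n, k) counts partitions of an n-set into exactly k nonempty blocks.
Computing row n = 18 for k = 2..18:
S(18, k): 131071, 64439010, 2798806985, 28958095545, 110687251039, 197462483400, 189036065010, 106175395755, 37112163803, 8391004908, 1256328866, 125854638, 8408778, 367200, 9996, 153, 1
Sum = 682076806158.

682076806158


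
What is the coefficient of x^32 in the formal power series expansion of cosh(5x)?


The Maclaurin series is cosh(t) = sum_{m>=0} t^(2m) / (2m)!, so substituting t = 5x, only even powers of x are nonzero, with coefficient of x^(2m) equal to 5^(2m) / (2m)!.
For x^32 the coefficient is 5^32/32! = 23283064365386962890625/263130836933693530167218012160000000 = 298023223876953125/3368074712751277186140390555648.

298023223876953125/3368074712751277186140390555648


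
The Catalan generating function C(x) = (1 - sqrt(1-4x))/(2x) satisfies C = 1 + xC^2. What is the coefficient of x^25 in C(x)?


Substituting x -> x scales the n-th coefficient by 1, so [x^25] C(x) = C_25.
C_25 = C(2*25, 25)/(26) = 126410606437752/26 = 4861946401452.
= 4861946401452.

4861946401452


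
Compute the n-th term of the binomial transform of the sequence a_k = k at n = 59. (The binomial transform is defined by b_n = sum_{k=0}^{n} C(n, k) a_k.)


With a_k = k, b_n = sum_{k=0}^{n} C(n, k) k. Using k * C(n, k) = n * C(n-1, k-1) gives b_n = n * sum_{k>=1} C(n-1, k-1) = n * 2^(n-1).
For n = 59: 59 * 2^58 = 59 * 288230376151711744 = 17005592192950992896.

17005592192950992896


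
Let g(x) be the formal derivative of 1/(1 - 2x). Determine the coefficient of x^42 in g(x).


Differentiate termwise: d/dx sum_{k>=0} 2^k x^k = sum_{k>=1} k 2^k x^(k-1) = sum_{j>=0} (j+1) 2^(j+1) x^j.
Equivalently, d/dx [1/(1 - 2x)] = 2/(1 - 2x)^2.
For j = 42: 43 * 2^43 = 43 * 8796093022208 = 378231999954944.

378231999954944


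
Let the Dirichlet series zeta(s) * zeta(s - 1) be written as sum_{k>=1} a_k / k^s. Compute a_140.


Convolution gives a_k = sum_{d | k} d * 1 = sum_{d | k} d = sigma(k), the sum of positive divisors of k.
For k = 140, the divisors are 1, 2, 4, 5, 7, 10, 14, 20, 28, 35, 70, 140, so
sigma(140) = 1 + 2 + 4 + 5 + 7 + 10 + 14 + 20 + 28 + 35 + 70 + 140 = 336.

336


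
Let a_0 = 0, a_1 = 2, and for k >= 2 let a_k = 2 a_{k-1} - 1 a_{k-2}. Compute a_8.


Iterating the recurrence forward:
a_0 = 0
a_1 = 2
a_2 = 2*2 - 1*0 = 4
a_3 = 2*4 - 1*2 = 6
a_4 = 2*6 - 1*4 = 8
a_5 = 2*8 - 1*6 = 10
a_6 = 2*10 - 1*8 = 12
a_7 = 2*12 - 1*10 = 14
a_8 = 2*14 - 1*12 = 16
So a_8 = 16.

16


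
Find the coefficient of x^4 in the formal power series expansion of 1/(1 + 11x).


Write 1/(1 + c x) = 1/(1 - (-c) x) and apply the geometric-series identity
1/(1 - y) = sum_{k>=0} y^k to get 1/(1 + c x) = sum_{k>=0} (-c)^k x^k.
So the coefficient of x^k is (-c)^k = (-1)^k * c^k.
Here c = 11 and k = 4:
(-11)^4 = 1 * 14641 = 14641

14641


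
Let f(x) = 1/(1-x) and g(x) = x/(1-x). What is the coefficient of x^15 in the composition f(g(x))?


First simplify the composition: f(g(x)) = 1/(1 - x/(1-x)) = (1-x)/((1-x) - x) = (1-x)/(1-2x).
Now extract the coefficient. Write (1-x)/(1-2x) = 1/(1-2x) - x/(1-2x).
The coefficient of x^n in 1/(1-2x) is 2^n, and in x/(1-2x) is 2^(n-1) (for n >= 1).
So the coefficient of x^15 is 2^15 - 2^14 = 32768 - 16384 = 16384.

16384


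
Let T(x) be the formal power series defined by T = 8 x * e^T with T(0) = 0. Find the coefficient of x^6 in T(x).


Apply the Lagrange inversion formula: if T = 8 x * phi(T) with phi(t) = e^t, then
[x^n] T = 8^n * (1/n) [t^(n-1)] phi(t)^n = 8^n * (1/n) [t^(n-1)] e^(n t) = 8^n * (1/n) * n^(n-1) / (n-1)! = 8^n * n^(n-1) / n!.
When c = 1 this is the Cayley count of rooted labeled trees on n vertices, divided by n!.
For n = 6: 8^6 * 6^5 / 6! = 262144 * 7776/720 = 14155776/5.

14155776/5


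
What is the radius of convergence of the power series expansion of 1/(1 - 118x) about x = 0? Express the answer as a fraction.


Expanding 1/(1 - 118x) = sum_{k>=0} 118^k x^k, the series converges when |118x| < 1, i.e., |x| < 1/118.
So the radius of convergence is 1/118 = 1/118.

1/118


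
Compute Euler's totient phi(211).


phi(n) counts integers in [1, n] coprime to n. Using the multiplicative formula phi(n) = n * prod_{p | n} (1 - 1/p):
211 = 211, so
phi(211) = 211 * (1 - 1/211) = 210.

210


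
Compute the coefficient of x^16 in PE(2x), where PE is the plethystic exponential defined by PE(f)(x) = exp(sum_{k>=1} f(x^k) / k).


With f(x) = 2x, the exponent is sum_{k>=1} 2 x^k / k = 2 * (-ln(1 - x)). Exponentiating:
PE(2x) = exp(-2 ln(1 - x)) = 1/(1 - x)^2.
By the negative binomial expansion, [x^n] 1/(1 - x)^2 = C(n + 1, 1).
For n = 16: C(17, 1) = 17.

17


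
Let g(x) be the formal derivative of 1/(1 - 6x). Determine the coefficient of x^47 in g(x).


Differentiate termwise: d/dx sum_{k>=0} 6^k x^k = sum_{k>=1} k 6^k x^(k-1) = sum_{j>=0} (j+1) 6^(j+1) x^j.
Equivalently, d/dx [1/(1 - 6x)] = 6/(1 - 6x)^2.
For j = 47: 48 * 6^48 = 48 * 22452257707354557240087211123792674816 = 1077708369953018747524186133942048391168.

1077708369953018747524186133942048391168


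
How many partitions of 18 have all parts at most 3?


Using the generating function (1-x)^(-1)(1-x^2)^(-1)(1-x^3)^(-1),
the coefficient of x^18 counts these restricted partitions.
Result = 37

37
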